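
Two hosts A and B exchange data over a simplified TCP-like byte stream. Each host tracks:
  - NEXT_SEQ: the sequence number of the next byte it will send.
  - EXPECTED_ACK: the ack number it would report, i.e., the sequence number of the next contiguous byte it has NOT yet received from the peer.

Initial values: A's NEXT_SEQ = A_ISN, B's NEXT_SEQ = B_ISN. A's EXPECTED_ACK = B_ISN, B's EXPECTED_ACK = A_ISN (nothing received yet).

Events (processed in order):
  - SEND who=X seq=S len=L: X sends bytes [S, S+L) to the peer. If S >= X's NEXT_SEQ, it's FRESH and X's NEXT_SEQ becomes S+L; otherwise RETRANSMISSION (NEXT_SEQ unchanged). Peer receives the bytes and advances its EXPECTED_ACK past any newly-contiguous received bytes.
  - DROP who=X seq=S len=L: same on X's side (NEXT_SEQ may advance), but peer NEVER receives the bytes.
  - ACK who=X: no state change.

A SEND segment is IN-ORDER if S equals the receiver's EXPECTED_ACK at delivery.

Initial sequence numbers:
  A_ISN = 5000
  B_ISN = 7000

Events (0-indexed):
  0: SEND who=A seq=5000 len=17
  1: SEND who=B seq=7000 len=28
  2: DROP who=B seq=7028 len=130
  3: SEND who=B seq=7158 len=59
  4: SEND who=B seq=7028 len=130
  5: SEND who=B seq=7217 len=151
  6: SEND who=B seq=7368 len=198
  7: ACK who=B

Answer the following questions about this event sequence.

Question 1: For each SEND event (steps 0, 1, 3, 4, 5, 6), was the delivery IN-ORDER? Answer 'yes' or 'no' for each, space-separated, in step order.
Step 0: SEND seq=5000 -> in-order
Step 1: SEND seq=7000 -> in-order
Step 3: SEND seq=7158 -> out-of-order
Step 4: SEND seq=7028 -> in-order
Step 5: SEND seq=7217 -> in-order
Step 6: SEND seq=7368 -> in-order

Answer: yes yes no yes yes yes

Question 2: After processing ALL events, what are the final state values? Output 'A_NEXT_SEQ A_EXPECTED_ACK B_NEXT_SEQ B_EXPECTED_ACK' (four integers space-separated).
After event 0: A_seq=5017 A_ack=7000 B_seq=7000 B_ack=5017
After event 1: A_seq=5017 A_ack=7028 B_seq=7028 B_ack=5017
After event 2: A_seq=5017 A_ack=7028 B_seq=7158 B_ack=5017
After event 3: A_seq=5017 A_ack=7028 B_seq=7217 B_ack=5017
After event 4: A_seq=5017 A_ack=7217 B_seq=7217 B_ack=5017
After event 5: A_seq=5017 A_ack=7368 B_seq=7368 B_ack=5017
After event 6: A_seq=5017 A_ack=7566 B_seq=7566 B_ack=5017
After event 7: A_seq=5017 A_ack=7566 B_seq=7566 B_ack=5017

Answer: 5017 7566 7566 5017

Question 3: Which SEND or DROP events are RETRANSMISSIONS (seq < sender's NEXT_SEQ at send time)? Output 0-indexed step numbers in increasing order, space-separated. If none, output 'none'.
Answer: 4

Derivation:
Step 0: SEND seq=5000 -> fresh
Step 1: SEND seq=7000 -> fresh
Step 2: DROP seq=7028 -> fresh
Step 3: SEND seq=7158 -> fresh
Step 4: SEND seq=7028 -> retransmit
Step 5: SEND seq=7217 -> fresh
Step 6: SEND seq=7368 -> fresh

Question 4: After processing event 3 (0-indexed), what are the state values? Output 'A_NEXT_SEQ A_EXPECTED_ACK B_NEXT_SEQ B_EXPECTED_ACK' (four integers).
After event 0: A_seq=5017 A_ack=7000 B_seq=7000 B_ack=5017
After event 1: A_seq=5017 A_ack=7028 B_seq=7028 B_ack=5017
After event 2: A_seq=5017 A_ack=7028 B_seq=7158 B_ack=5017
After event 3: A_seq=5017 A_ack=7028 B_seq=7217 B_ack=5017

5017 7028 7217 5017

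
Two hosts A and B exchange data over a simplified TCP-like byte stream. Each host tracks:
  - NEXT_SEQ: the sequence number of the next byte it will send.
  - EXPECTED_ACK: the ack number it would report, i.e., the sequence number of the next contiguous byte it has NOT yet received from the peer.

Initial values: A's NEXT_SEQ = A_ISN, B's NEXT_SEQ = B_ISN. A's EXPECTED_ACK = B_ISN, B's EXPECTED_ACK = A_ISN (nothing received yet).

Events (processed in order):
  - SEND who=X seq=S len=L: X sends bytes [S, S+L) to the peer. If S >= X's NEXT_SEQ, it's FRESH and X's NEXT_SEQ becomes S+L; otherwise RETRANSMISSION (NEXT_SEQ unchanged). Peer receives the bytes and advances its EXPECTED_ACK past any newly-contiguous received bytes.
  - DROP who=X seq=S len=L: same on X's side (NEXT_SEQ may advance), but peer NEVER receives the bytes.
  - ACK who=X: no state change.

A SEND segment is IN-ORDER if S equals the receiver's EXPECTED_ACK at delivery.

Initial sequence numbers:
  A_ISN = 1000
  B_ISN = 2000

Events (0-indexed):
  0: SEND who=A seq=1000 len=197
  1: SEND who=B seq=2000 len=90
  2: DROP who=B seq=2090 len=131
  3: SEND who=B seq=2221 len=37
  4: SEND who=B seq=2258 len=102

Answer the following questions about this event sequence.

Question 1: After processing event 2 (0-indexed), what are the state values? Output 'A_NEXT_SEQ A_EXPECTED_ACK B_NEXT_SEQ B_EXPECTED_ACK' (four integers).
After event 0: A_seq=1197 A_ack=2000 B_seq=2000 B_ack=1197
After event 1: A_seq=1197 A_ack=2090 B_seq=2090 B_ack=1197
After event 2: A_seq=1197 A_ack=2090 B_seq=2221 B_ack=1197

1197 2090 2221 1197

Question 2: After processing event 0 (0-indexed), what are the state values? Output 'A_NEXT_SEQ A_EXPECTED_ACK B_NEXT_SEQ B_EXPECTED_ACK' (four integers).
After event 0: A_seq=1197 A_ack=2000 B_seq=2000 B_ack=1197

1197 2000 2000 1197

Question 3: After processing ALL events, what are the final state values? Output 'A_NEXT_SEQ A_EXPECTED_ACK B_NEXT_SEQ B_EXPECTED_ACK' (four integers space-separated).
After event 0: A_seq=1197 A_ack=2000 B_seq=2000 B_ack=1197
After event 1: A_seq=1197 A_ack=2090 B_seq=2090 B_ack=1197
After event 2: A_seq=1197 A_ack=2090 B_seq=2221 B_ack=1197
After event 3: A_seq=1197 A_ack=2090 B_seq=2258 B_ack=1197
After event 4: A_seq=1197 A_ack=2090 B_seq=2360 B_ack=1197

Answer: 1197 2090 2360 1197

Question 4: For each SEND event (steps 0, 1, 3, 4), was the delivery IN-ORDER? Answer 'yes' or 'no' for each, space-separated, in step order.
Answer: yes yes no no

Derivation:
Step 0: SEND seq=1000 -> in-order
Step 1: SEND seq=2000 -> in-order
Step 3: SEND seq=2221 -> out-of-order
Step 4: SEND seq=2258 -> out-of-order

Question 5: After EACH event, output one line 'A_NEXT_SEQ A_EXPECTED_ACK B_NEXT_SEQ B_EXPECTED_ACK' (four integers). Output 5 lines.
1197 2000 2000 1197
1197 2090 2090 1197
1197 2090 2221 1197
1197 2090 2258 1197
1197 2090 2360 1197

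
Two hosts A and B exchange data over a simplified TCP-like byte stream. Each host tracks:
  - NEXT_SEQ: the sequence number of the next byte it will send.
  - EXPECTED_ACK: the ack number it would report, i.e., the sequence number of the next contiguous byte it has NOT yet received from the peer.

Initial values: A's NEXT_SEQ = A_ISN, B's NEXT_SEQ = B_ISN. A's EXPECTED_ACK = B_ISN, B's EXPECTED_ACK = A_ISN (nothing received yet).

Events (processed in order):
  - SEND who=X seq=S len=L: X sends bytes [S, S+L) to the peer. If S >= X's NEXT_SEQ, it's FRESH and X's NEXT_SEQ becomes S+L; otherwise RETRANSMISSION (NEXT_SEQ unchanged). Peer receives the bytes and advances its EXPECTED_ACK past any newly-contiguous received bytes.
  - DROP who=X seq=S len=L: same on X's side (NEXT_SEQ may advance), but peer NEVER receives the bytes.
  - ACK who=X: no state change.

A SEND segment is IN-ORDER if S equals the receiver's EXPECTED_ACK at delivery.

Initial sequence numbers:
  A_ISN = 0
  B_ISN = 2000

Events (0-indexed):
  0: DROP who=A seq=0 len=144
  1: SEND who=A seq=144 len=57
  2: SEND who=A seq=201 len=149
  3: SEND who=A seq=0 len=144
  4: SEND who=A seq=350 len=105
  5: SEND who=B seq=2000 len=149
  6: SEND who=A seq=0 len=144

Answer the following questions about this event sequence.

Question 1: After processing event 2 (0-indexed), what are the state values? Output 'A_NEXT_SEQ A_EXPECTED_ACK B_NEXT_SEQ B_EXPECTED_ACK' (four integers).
After event 0: A_seq=144 A_ack=2000 B_seq=2000 B_ack=0
After event 1: A_seq=201 A_ack=2000 B_seq=2000 B_ack=0
After event 2: A_seq=350 A_ack=2000 B_seq=2000 B_ack=0

350 2000 2000 0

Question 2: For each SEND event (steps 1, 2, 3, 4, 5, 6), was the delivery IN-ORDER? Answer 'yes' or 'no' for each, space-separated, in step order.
Step 1: SEND seq=144 -> out-of-order
Step 2: SEND seq=201 -> out-of-order
Step 3: SEND seq=0 -> in-order
Step 4: SEND seq=350 -> in-order
Step 5: SEND seq=2000 -> in-order
Step 6: SEND seq=0 -> out-of-order

Answer: no no yes yes yes no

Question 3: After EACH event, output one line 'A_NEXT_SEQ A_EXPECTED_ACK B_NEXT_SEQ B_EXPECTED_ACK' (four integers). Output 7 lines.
144 2000 2000 0
201 2000 2000 0
350 2000 2000 0
350 2000 2000 350
455 2000 2000 455
455 2149 2149 455
455 2149 2149 455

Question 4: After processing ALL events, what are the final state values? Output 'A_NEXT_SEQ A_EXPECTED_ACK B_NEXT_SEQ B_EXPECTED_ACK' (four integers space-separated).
Answer: 455 2149 2149 455

Derivation:
After event 0: A_seq=144 A_ack=2000 B_seq=2000 B_ack=0
After event 1: A_seq=201 A_ack=2000 B_seq=2000 B_ack=0
After event 2: A_seq=350 A_ack=2000 B_seq=2000 B_ack=0
After event 3: A_seq=350 A_ack=2000 B_seq=2000 B_ack=350
After event 4: A_seq=455 A_ack=2000 B_seq=2000 B_ack=455
After event 5: A_seq=455 A_ack=2149 B_seq=2149 B_ack=455
After event 6: A_seq=455 A_ack=2149 B_seq=2149 B_ack=455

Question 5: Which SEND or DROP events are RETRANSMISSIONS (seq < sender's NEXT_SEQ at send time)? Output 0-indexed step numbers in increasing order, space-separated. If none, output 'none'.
Step 0: DROP seq=0 -> fresh
Step 1: SEND seq=144 -> fresh
Step 2: SEND seq=201 -> fresh
Step 3: SEND seq=0 -> retransmit
Step 4: SEND seq=350 -> fresh
Step 5: SEND seq=2000 -> fresh
Step 6: SEND seq=0 -> retransmit

Answer: 3 6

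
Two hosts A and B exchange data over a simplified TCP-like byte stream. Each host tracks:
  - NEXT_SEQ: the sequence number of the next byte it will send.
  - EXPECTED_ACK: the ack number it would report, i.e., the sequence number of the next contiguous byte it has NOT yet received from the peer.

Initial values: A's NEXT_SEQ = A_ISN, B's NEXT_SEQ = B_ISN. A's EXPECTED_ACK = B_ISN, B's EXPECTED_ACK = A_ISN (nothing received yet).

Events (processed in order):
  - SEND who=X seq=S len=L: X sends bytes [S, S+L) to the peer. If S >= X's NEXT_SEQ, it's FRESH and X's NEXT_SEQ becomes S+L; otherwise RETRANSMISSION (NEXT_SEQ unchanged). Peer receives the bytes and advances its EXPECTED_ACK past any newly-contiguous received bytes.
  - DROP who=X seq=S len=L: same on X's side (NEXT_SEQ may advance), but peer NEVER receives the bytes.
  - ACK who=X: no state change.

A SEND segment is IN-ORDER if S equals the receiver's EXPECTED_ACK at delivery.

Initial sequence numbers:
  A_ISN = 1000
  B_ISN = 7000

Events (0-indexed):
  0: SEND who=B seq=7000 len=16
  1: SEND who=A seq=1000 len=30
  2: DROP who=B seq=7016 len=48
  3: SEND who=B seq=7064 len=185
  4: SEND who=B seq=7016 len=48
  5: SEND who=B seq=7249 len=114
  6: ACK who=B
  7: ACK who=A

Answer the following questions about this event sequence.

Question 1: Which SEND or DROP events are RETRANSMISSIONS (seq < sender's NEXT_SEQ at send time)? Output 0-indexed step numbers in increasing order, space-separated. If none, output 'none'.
Step 0: SEND seq=7000 -> fresh
Step 1: SEND seq=1000 -> fresh
Step 2: DROP seq=7016 -> fresh
Step 3: SEND seq=7064 -> fresh
Step 4: SEND seq=7016 -> retransmit
Step 5: SEND seq=7249 -> fresh

Answer: 4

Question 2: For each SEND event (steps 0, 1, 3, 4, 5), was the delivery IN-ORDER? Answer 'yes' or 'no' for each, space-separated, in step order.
Answer: yes yes no yes yes

Derivation:
Step 0: SEND seq=7000 -> in-order
Step 1: SEND seq=1000 -> in-order
Step 3: SEND seq=7064 -> out-of-order
Step 4: SEND seq=7016 -> in-order
Step 5: SEND seq=7249 -> in-order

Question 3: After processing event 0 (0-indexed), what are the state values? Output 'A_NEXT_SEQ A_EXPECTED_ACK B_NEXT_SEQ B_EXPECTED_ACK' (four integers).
After event 0: A_seq=1000 A_ack=7016 B_seq=7016 B_ack=1000

1000 7016 7016 1000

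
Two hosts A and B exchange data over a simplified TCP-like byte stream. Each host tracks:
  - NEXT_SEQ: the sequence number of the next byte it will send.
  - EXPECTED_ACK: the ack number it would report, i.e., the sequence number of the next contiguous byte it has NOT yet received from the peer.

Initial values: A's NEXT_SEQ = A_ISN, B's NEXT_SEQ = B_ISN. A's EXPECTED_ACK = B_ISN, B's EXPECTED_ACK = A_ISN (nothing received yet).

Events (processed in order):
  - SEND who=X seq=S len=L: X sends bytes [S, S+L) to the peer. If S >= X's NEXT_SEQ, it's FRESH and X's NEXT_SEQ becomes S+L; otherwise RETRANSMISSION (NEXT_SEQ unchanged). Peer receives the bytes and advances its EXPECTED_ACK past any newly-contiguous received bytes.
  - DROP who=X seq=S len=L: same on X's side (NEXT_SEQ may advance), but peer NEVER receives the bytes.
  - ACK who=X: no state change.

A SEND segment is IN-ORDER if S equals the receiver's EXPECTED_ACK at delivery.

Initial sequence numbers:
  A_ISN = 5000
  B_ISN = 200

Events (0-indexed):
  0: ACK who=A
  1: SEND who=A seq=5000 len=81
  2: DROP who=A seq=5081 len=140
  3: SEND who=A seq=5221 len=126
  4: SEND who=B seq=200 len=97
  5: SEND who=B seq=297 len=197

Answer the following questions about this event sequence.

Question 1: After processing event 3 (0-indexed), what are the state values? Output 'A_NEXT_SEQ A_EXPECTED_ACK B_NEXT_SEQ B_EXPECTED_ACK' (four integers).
After event 0: A_seq=5000 A_ack=200 B_seq=200 B_ack=5000
After event 1: A_seq=5081 A_ack=200 B_seq=200 B_ack=5081
After event 2: A_seq=5221 A_ack=200 B_seq=200 B_ack=5081
After event 3: A_seq=5347 A_ack=200 B_seq=200 B_ack=5081

5347 200 200 5081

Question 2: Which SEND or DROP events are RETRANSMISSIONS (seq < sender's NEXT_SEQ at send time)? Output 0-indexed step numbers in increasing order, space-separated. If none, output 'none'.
Step 1: SEND seq=5000 -> fresh
Step 2: DROP seq=5081 -> fresh
Step 3: SEND seq=5221 -> fresh
Step 4: SEND seq=200 -> fresh
Step 5: SEND seq=297 -> fresh

Answer: none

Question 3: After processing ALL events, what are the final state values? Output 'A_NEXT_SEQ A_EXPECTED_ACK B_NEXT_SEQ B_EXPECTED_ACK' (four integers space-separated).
After event 0: A_seq=5000 A_ack=200 B_seq=200 B_ack=5000
After event 1: A_seq=5081 A_ack=200 B_seq=200 B_ack=5081
After event 2: A_seq=5221 A_ack=200 B_seq=200 B_ack=5081
After event 3: A_seq=5347 A_ack=200 B_seq=200 B_ack=5081
After event 4: A_seq=5347 A_ack=297 B_seq=297 B_ack=5081
After event 5: A_seq=5347 A_ack=494 B_seq=494 B_ack=5081

Answer: 5347 494 494 5081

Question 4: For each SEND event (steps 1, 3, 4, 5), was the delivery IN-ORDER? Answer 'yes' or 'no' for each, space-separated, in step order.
Step 1: SEND seq=5000 -> in-order
Step 3: SEND seq=5221 -> out-of-order
Step 4: SEND seq=200 -> in-order
Step 5: SEND seq=297 -> in-order

Answer: yes no yes yes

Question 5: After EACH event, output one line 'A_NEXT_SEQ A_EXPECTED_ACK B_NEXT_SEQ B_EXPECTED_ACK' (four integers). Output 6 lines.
5000 200 200 5000
5081 200 200 5081
5221 200 200 5081
5347 200 200 5081
5347 297 297 5081
5347 494 494 5081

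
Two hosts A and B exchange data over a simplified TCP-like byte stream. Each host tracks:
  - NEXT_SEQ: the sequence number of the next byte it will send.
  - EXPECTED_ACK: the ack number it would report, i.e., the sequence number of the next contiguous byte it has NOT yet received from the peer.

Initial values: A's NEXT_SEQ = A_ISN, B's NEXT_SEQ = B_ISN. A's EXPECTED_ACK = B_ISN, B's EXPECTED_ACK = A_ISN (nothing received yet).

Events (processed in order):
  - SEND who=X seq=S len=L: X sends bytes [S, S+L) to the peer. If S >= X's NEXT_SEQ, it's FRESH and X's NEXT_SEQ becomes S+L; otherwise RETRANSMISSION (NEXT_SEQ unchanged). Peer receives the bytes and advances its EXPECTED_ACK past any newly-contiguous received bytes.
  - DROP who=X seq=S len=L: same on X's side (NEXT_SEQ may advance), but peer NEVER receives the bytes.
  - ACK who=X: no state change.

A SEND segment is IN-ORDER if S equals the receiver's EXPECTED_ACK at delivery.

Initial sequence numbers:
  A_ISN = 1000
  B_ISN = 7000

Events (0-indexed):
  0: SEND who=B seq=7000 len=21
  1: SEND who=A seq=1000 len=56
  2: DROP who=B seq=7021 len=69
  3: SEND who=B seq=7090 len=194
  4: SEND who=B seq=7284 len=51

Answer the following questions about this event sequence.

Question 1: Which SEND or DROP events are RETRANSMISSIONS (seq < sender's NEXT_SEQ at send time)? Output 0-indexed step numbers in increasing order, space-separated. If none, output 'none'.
Step 0: SEND seq=7000 -> fresh
Step 1: SEND seq=1000 -> fresh
Step 2: DROP seq=7021 -> fresh
Step 3: SEND seq=7090 -> fresh
Step 4: SEND seq=7284 -> fresh

Answer: none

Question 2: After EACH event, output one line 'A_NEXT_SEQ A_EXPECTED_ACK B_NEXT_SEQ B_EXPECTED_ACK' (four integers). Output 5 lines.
1000 7021 7021 1000
1056 7021 7021 1056
1056 7021 7090 1056
1056 7021 7284 1056
1056 7021 7335 1056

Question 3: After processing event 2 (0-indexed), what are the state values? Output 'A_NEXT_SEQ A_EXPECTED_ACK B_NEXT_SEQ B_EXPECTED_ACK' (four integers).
After event 0: A_seq=1000 A_ack=7021 B_seq=7021 B_ack=1000
After event 1: A_seq=1056 A_ack=7021 B_seq=7021 B_ack=1056
After event 2: A_seq=1056 A_ack=7021 B_seq=7090 B_ack=1056

1056 7021 7090 1056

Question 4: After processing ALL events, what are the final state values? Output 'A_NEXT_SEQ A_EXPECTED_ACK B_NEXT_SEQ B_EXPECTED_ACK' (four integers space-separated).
After event 0: A_seq=1000 A_ack=7021 B_seq=7021 B_ack=1000
After event 1: A_seq=1056 A_ack=7021 B_seq=7021 B_ack=1056
After event 2: A_seq=1056 A_ack=7021 B_seq=7090 B_ack=1056
After event 3: A_seq=1056 A_ack=7021 B_seq=7284 B_ack=1056
After event 4: A_seq=1056 A_ack=7021 B_seq=7335 B_ack=1056

Answer: 1056 7021 7335 1056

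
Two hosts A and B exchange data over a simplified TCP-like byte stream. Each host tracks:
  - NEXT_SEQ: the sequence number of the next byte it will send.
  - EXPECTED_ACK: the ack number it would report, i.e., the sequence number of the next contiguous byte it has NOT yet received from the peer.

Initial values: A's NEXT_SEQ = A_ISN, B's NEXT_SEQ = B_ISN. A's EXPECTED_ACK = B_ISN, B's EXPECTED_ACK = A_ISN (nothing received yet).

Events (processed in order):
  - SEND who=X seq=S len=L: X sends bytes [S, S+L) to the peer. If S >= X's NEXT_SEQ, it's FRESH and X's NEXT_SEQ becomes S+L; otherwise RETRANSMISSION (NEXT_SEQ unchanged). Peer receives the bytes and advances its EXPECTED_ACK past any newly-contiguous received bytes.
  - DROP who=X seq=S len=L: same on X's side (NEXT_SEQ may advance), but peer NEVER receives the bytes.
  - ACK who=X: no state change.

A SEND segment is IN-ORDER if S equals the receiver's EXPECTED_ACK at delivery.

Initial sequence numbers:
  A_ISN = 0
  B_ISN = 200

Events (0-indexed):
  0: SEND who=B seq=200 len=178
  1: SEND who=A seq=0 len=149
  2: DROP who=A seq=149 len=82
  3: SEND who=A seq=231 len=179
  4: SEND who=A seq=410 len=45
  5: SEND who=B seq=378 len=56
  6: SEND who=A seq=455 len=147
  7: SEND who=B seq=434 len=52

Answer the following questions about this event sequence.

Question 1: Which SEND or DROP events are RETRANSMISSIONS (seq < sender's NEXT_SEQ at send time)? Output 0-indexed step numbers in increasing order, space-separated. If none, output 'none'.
Answer: none

Derivation:
Step 0: SEND seq=200 -> fresh
Step 1: SEND seq=0 -> fresh
Step 2: DROP seq=149 -> fresh
Step 3: SEND seq=231 -> fresh
Step 4: SEND seq=410 -> fresh
Step 5: SEND seq=378 -> fresh
Step 6: SEND seq=455 -> fresh
Step 7: SEND seq=434 -> fresh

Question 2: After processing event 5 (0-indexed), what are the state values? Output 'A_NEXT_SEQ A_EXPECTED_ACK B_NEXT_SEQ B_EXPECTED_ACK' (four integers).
After event 0: A_seq=0 A_ack=378 B_seq=378 B_ack=0
After event 1: A_seq=149 A_ack=378 B_seq=378 B_ack=149
After event 2: A_seq=231 A_ack=378 B_seq=378 B_ack=149
After event 3: A_seq=410 A_ack=378 B_seq=378 B_ack=149
After event 4: A_seq=455 A_ack=378 B_seq=378 B_ack=149
After event 5: A_seq=455 A_ack=434 B_seq=434 B_ack=149

455 434 434 149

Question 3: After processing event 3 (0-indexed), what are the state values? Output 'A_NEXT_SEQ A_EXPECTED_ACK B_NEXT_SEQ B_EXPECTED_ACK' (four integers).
After event 0: A_seq=0 A_ack=378 B_seq=378 B_ack=0
After event 1: A_seq=149 A_ack=378 B_seq=378 B_ack=149
After event 2: A_seq=231 A_ack=378 B_seq=378 B_ack=149
After event 3: A_seq=410 A_ack=378 B_seq=378 B_ack=149

410 378 378 149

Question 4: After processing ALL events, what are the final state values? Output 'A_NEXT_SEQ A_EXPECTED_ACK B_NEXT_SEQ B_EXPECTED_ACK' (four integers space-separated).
Answer: 602 486 486 149

Derivation:
After event 0: A_seq=0 A_ack=378 B_seq=378 B_ack=0
After event 1: A_seq=149 A_ack=378 B_seq=378 B_ack=149
After event 2: A_seq=231 A_ack=378 B_seq=378 B_ack=149
After event 3: A_seq=410 A_ack=378 B_seq=378 B_ack=149
After event 4: A_seq=455 A_ack=378 B_seq=378 B_ack=149
After event 5: A_seq=455 A_ack=434 B_seq=434 B_ack=149
After event 6: A_seq=602 A_ack=434 B_seq=434 B_ack=149
After event 7: A_seq=602 A_ack=486 B_seq=486 B_ack=149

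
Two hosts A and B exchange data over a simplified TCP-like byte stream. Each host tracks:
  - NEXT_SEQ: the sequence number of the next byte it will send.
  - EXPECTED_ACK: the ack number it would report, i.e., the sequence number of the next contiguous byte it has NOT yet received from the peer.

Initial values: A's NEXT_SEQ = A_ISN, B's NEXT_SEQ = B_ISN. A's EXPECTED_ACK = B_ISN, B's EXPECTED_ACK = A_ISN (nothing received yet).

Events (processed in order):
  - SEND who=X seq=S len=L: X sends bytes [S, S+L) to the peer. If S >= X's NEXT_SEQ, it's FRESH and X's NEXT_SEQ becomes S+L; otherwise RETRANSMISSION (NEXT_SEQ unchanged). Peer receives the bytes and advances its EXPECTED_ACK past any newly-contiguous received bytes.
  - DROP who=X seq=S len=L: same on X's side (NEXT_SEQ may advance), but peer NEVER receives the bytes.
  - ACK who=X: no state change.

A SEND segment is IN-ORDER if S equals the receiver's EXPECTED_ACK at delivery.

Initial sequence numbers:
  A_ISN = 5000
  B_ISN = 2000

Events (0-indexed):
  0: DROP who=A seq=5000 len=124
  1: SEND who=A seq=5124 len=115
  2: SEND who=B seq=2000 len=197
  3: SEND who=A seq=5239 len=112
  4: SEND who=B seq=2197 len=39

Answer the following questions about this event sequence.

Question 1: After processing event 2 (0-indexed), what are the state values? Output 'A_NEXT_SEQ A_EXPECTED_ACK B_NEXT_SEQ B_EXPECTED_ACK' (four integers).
After event 0: A_seq=5124 A_ack=2000 B_seq=2000 B_ack=5000
After event 1: A_seq=5239 A_ack=2000 B_seq=2000 B_ack=5000
After event 2: A_seq=5239 A_ack=2197 B_seq=2197 B_ack=5000

5239 2197 2197 5000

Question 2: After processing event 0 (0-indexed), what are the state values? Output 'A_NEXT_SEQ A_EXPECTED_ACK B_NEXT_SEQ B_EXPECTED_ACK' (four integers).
After event 0: A_seq=5124 A_ack=2000 B_seq=2000 B_ack=5000

5124 2000 2000 5000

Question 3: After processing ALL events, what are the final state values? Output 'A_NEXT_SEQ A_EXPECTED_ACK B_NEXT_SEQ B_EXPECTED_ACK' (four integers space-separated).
After event 0: A_seq=5124 A_ack=2000 B_seq=2000 B_ack=5000
After event 1: A_seq=5239 A_ack=2000 B_seq=2000 B_ack=5000
After event 2: A_seq=5239 A_ack=2197 B_seq=2197 B_ack=5000
After event 3: A_seq=5351 A_ack=2197 B_seq=2197 B_ack=5000
After event 4: A_seq=5351 A_ack=2236 B_seq=2236 B_ack=5000

Answer: 5351 2236 2236 5000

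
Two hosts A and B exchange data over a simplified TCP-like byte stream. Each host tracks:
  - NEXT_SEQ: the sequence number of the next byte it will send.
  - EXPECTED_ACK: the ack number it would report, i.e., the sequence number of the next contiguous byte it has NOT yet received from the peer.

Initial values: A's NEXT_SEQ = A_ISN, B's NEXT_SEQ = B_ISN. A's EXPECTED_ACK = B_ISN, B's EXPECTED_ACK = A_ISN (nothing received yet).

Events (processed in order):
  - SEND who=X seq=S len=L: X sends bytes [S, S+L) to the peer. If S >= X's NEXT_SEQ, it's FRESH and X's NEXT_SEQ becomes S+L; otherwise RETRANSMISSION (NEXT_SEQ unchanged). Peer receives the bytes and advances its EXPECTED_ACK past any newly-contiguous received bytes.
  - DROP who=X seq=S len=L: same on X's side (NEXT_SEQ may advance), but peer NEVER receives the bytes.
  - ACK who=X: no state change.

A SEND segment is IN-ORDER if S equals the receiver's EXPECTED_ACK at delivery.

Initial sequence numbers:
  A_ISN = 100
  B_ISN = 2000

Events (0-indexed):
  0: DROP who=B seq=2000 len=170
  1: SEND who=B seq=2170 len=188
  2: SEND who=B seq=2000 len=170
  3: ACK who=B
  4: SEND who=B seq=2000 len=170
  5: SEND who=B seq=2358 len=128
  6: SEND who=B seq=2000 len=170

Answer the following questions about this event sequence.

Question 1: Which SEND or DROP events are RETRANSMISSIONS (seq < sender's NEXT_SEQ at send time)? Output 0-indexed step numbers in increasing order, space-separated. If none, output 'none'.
Answer: 2 4 6

Derivation:
Step 0: DROP seq=2000 -> fresh
Step 1: SEND seq=2170 -> fresh
Step 2: SEND seq=2000 -> retransmit
Step 4: SEND seq=2000 -> retransmit
Step 5: SEND seq=2358 -> fresh
Step 6: SEND seq=2000 -> retransmit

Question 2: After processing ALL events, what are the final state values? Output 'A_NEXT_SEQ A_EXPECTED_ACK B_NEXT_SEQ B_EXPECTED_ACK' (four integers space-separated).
Answer: 100 2486 2486 100

Derivation:
After event 0: A_seq=100 A_ack=2000 B_seq=2170 B_ack=100
After event 1: A_seq=100 A_ack=2000 B_seq=2358 B_ack=100
After event 2: A_seq=100 A_ack=2358 B_seq=2358 B_ack=100
After event 3: A_seq=100 A_ack=2358 B_seq=2358 B_ack=100
After event 4: A_seq=100 A_ack=2358 B_seq=2358 B_ack=100
After event 5: A_seq=100 A_ack=2486 B_seq=2486 B_ack=100
After event 6: A_seq=100 A_ack=2486 B_seq=2486 B_ack=100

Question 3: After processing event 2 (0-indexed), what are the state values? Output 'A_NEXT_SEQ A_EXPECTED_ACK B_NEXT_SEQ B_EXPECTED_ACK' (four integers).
After event 0: A_seq=100 A_ack=2000 B_seq=2170 B_ack=100
After event 1: A_seq=100 A_ack=2000 B_seq=2358 B_ack=100
After event 2: A_seq=100 A_ack=2358 B_seq=2358 B_ack=100

100 2358 2358 100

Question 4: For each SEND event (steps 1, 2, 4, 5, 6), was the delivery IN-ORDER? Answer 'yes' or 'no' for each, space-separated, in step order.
Answer: no yes no yes no

Derivation:
Step 1: SEND seq=2170 -> out-of-order
Step 2: SEND seq=2000 -> in-order
Step 4: SEND seq=2000 -> out-of-order
Step 5: SEND seq=2358 -> in-order
Step 6: SEND seq=2000 -> out-of-order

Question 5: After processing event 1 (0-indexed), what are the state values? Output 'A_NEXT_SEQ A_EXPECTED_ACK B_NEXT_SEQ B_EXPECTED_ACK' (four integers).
After event 0: A_seq=100 A_ack=2000 B_seq=2170 B_ack=100
After event 1: A_seq=100 A_ack=2000 B_seq=2358 B_ack=100

100 2000 2358 100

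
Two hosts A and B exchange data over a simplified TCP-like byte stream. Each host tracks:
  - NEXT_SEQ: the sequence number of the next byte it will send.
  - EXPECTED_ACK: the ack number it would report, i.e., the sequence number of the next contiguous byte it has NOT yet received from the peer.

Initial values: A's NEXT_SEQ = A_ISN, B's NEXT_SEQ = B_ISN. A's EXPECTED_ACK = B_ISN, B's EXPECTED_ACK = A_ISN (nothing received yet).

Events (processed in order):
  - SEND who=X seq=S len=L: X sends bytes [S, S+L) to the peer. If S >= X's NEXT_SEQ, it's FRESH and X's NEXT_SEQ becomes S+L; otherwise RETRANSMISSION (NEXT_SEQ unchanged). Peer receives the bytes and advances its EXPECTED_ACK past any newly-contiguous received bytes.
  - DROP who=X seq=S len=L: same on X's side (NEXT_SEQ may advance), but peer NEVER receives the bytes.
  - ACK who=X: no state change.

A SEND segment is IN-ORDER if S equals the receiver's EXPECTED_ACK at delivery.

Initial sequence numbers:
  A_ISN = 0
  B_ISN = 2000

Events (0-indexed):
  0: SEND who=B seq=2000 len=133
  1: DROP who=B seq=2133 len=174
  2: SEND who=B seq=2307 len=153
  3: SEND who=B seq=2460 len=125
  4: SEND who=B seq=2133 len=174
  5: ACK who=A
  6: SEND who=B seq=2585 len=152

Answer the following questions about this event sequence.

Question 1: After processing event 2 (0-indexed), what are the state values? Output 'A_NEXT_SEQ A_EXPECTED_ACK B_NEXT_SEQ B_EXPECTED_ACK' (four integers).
After event 0: A_seq=0 A_ack=2133 B_seq=2133 B_ack=0
After event 1: A_seq=0 A_ack=2133 B_seq=2307 B_ack=0
After event 2: A_seq=0 A_ack=2133 B_seq=2460 B_ack=0

0 2133 2460 0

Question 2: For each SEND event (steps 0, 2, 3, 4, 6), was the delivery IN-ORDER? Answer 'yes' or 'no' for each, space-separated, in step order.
Step 0: SEND seq=2000 -> in-order
Step 2: SEND seq=2307 -> out-of-order
Step 3: SEND seq=2460 -> out-of-order
Step 4: SEND seq=2133 -> in-order
Step 6: SEND seq=2585 -> in-order

Answer: yes no no yes yes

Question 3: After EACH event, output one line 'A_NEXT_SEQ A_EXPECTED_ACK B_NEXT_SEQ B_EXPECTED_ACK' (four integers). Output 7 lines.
0 2133 2133 0
0 2133 2307 0
0 2133 2460 0
0 2133 2585 0
0 2585 2585 0
0 2585 2585 0
0 2737 2737 0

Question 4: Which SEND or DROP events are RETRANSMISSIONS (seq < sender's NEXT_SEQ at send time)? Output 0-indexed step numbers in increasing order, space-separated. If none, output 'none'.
Step 0: SEND seq=2000 -> fresh
Step 1: DROP seq=2133 -> fresh
Step 2: SEND seq=2307 -> fresh
Step 3: SEND seq=2460 -> fresh
Step 4: SEND seq=2133 -> retransmit
Step 6: SEND seq=2585 -> fresh

Answer: 4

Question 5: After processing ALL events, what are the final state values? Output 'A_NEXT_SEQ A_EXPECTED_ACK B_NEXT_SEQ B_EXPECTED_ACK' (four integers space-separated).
After event 0: A_seq=0 A_ack=2133 B_seq=2133 B_ack=0
After event 1: A_seq=0 A_ack=2133 B_seq=2307 B_ack=0
After event 2: A_seq=0 A_ack=2133 B_seq=2460 B_ack=0
After event 3: A_seq=0 A_ack=2133 B_seq=2585 B_ack=0
After event 4: A_seq=0 A_ack=2585 B_seq=2585 B_ack=0
After event 5: A_seq=0 A_ack=2585 B_seq=2585 B_ack=0
After event 6: A_seq=0 A_ack=2737 B_seq=2737 B_ack=0

Answer: 0 2737 2737 0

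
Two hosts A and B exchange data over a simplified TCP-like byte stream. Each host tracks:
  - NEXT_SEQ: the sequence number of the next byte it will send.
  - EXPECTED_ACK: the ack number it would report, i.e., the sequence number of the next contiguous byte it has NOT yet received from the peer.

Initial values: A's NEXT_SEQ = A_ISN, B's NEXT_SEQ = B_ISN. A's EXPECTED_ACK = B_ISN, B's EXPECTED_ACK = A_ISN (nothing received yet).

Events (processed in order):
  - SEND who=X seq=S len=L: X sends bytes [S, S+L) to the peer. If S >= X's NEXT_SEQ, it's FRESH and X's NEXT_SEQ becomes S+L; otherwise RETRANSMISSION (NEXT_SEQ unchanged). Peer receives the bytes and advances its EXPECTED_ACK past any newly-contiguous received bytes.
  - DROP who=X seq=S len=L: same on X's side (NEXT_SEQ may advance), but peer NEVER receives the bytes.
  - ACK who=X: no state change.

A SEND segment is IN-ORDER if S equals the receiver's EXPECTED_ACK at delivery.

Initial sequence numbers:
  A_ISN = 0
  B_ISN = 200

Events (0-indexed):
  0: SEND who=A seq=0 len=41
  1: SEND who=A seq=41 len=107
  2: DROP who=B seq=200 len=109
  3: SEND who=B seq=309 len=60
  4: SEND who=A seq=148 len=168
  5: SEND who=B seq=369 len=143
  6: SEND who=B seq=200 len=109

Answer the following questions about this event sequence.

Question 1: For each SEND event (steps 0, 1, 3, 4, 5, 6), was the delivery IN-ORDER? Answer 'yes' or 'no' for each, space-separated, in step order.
Step 0: SEND seq=0 -> in-order
Step 1: SEND seq=41 -> in-order
Step 3: SEND seq=309 -> out-of-order
Step 4: SEND seq=148 -> in-order
Step 5: SEND seq=369 -> out-of-order
Step 6: SEND seq=200 -> in-order

Answer: yes yes no yes no yes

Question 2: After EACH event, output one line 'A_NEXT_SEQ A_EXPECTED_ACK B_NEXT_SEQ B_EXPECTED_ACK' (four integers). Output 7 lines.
41 200 200 41
148 200 200 148
148 200 309 148
148 200 369 148
316 200 369 316
316 200 512 316
316 512 512 316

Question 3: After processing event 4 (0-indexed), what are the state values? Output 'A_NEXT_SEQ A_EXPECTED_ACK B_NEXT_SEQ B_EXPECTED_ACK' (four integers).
After event 0: A_seq=41 A_ack=200 B_seq=200 B_ack=41
After event 1: A_seq=148 A_ack=200 B_seq=200 B_ack=148
After event 2: A_seq=148 A_ack=200 B_seq=309 B_ack=148
After event 3: A_seq=148 A_ack=200 B_seq=369 B_ack=148
After event 4: A_seq=316 A_ack=200 B_seq=369 B_ack=316

316 200 369 316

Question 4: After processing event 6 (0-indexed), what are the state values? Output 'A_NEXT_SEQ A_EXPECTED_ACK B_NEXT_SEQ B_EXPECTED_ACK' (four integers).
After event 0: A_seq=41 A_ack=200 B_seq=200 B_ack=41
After event 1: A_seq=148 A_ack=200 B_seq=200 B_ack=148
After event 2: A_seq=148 A_ack=200 B_seq=309 B_ack=148
After event 3: A_seq=148 A_ack=200 B_seq=369 B_ack=148
After event 4: A_seq=316 A_ack=200 B_seq=369 B_ack=316
After event 5: A_seq=316 A_ack=200 B_seq=512 B_ack=316
After event 6: A_seq=316 A_ack=512 B_seq=512 B_ack=316

316 512 512 316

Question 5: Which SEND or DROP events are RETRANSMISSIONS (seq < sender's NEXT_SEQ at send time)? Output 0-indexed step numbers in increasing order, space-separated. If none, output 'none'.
Answer: 6

Derivation:
Step 0: SEND seq=0 -> fresh
Step 1: SEND seq=41 -> fresh
Step 2: DROP seq=200 -> fresh
Step 3: SEND seq=309 -> fresh
Step 4: SEND seq=148 -> fresh
Step 5: SEND seq=369 -> fresh
Step 6: SEND seq=200 -> retransmit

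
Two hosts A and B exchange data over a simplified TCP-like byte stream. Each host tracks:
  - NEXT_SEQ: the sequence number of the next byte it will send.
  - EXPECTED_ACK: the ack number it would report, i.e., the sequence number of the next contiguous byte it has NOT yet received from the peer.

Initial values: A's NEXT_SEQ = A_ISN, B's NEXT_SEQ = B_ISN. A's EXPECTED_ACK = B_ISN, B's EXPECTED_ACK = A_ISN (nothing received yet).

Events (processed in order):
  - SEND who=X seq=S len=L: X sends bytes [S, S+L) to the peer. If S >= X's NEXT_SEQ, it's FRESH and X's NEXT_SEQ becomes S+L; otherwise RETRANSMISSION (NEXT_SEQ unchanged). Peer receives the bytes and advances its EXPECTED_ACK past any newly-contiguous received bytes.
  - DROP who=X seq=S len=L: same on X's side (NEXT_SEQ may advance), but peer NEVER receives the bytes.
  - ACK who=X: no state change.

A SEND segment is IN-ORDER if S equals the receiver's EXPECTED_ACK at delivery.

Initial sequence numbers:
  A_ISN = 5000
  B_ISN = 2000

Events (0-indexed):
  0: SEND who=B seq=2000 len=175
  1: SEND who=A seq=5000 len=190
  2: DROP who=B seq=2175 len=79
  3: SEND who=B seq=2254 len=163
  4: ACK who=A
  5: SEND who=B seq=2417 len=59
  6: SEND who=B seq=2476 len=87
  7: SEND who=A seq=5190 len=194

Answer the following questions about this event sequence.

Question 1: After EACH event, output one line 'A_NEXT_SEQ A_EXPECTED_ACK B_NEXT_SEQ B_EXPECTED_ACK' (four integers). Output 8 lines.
5000 2175 2175 5000
5190 2175 2175 5190
5190 2175 2254 5190
5190 2175 2417 5190
5190 2175 2417 5190
5190 2175 2476 5190
5190 2175 2563 5190
5384 2175 2563 5384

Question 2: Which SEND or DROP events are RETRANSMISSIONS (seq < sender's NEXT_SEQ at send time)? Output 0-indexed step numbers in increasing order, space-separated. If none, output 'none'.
Answer: none

Derivation:
Step 0: SEND seq=2000 -> fresh
Step 1: SEND seq=5000 -> fresh
Step 2: DROP seq=2175 -> fresh
Step 3: SEND seq=2254 -> fresh
Step 5: SEND seq=2417 -> fresh
Step 6: SEND seq=2476 -> fresh
Step 7: SEND seq=5190 -> fresh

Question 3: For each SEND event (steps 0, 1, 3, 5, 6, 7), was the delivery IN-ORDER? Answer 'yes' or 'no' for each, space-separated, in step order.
Answer: yes yes no no no yes

Derivation:
Step 0: SEND seq=2000 -> in-order
Step 1: SEND seq=5000 -> in-order
Step 3: SEND seq=2254 -> out-of-order
Step 5: SEND seq=2417 -> out-of-order
Step 6: SEND seq=2476 -> out-of-order
Step 7: SEND seq=5190 -> in-order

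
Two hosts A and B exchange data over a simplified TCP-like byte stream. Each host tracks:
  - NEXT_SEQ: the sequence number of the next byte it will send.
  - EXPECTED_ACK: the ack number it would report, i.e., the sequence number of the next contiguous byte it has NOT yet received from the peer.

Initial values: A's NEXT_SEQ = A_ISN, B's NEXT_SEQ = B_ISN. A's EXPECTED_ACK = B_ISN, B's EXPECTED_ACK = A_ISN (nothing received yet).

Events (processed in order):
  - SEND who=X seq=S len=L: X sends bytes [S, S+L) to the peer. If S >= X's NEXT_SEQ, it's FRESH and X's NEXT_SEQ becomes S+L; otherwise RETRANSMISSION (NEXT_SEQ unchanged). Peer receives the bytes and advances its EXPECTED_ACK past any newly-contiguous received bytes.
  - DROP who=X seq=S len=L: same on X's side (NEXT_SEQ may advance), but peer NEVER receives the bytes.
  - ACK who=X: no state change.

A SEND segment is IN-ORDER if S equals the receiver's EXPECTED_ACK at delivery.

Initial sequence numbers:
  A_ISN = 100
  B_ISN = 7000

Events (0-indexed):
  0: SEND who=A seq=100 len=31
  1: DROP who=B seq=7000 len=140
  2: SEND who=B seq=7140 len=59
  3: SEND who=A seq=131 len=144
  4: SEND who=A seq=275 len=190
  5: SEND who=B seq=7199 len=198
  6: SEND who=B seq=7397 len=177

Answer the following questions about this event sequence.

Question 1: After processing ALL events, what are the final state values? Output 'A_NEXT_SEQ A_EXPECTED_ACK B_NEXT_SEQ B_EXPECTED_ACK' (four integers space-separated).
Answer: 465 7000 7574 465

Derivation:
After event 0: A_seq=131 A_ack=7000 B_seq=7000 B_ack=131
After event 1: A_seq=131 A_ack=7000 B_seq=7140 B_ack=131
After event 2: A_seq=131 A_ack=7000 B_seq=7199 B_ack=131
After event 3: A_seq=275 A_ack=7000 B_seq=7199 B_ack=275
After event 4: A_seq=465 A_ack=7000 B_seq=7199 B_ack=465
After event 5: A_seq=465 A_ack=7000 B_seq=7397 B_ack=465
After event 6: A_seq=465 A_ack=7000 B_seq=7574 B_ack=465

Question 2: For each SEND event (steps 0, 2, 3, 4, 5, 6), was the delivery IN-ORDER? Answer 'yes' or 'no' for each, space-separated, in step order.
Step 0: SEND seq=100 -> in-order
Step 2: SEND seq=7140 -> out-of-order
Step 3: SEND seq=131 -> in-order
Step 4: SEND seq=275 -> in-order
Step 5: SEND seq=7199 -> out-of-order
Step 6: SEND seq=7397 -> out-of-order

Answer: yes no yes yes no no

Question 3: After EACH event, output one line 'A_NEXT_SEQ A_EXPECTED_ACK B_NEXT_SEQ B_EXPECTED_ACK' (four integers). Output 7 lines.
131 7000 7000 131
131 7000 7140 131
131 7000 7199 131
275 7000 7199 275
465 7000 7199 465
465 7000 7397 465
465 7000 7574 465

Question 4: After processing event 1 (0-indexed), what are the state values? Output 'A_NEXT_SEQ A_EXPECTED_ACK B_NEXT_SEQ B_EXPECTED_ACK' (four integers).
After event 0: A_seq=131 A_ack=7000 B_seq=7000 B_ack=131
After event 1: A_seq=131 A_ack=7000 B_seq=7140 B_ack=131

131 7000 7140 131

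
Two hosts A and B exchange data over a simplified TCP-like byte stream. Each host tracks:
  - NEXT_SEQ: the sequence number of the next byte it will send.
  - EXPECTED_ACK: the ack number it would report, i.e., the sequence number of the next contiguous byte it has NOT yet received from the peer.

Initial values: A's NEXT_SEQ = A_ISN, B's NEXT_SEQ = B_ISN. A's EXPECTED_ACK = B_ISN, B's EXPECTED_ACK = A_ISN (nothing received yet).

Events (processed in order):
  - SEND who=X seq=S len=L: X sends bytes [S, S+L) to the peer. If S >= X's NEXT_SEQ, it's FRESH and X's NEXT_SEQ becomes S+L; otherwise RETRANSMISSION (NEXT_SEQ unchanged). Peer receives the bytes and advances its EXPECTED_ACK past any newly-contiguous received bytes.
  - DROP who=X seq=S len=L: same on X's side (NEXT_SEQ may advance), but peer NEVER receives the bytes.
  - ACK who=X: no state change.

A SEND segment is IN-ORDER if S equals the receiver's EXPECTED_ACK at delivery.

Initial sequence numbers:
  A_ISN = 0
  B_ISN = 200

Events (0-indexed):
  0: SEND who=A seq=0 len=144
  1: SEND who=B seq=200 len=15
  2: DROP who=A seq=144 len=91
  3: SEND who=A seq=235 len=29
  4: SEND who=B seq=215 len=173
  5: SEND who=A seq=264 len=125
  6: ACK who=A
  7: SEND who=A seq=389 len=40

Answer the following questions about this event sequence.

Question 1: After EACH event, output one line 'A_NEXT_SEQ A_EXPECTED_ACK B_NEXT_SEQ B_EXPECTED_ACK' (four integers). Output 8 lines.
144 200 200 144
144 215 215 144
235 215 215 144
264 215 215 144
264 388 388 144
389 388 388 144
389 388 388 144
429 388 388 144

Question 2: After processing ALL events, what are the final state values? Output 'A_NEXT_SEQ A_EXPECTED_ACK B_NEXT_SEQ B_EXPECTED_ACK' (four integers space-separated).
Answer: 429 388 388 144

Derivation:
After event 0: A_seq=144 A_ack=200 B_seq=200 B_ack=144
After event 1: A_seq=144 A_ack=215 B_seq=215 B_ack=144
After event 2: A_seq=235 A_ack=215 B_seq=215 B_ack=144
After event 3: A_seq=264 A_ack=215 B_seq=215 B_ack=144
After event 4: A_seq=264 A_ack=388 B_seq=388 B_ack=144
After event 5: A_seq=389 A_ack=388 B_seq=388 B_ack=144
After event 6: A_seq=389 A_ack=388 B_seq=388 B_ack=144
After event 7: A_seq=429 A_ack=388 B_seq=388 B_ack=144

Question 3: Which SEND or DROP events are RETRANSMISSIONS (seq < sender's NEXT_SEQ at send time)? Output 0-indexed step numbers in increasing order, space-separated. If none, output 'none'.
Answer: none

Derivation:
Step 0: SEND seq=0 -> fresh
Step 1: SEND seq=200 -> fresh
Step 2: DROP seq=144 -> fresh
Step 3: SEND seq=235 -> fresh
Step 4: SEND seq=215 -> fresh
Step 5: SEND seq=264 -> fresh
Step 7: SEND seq=389 -> fresh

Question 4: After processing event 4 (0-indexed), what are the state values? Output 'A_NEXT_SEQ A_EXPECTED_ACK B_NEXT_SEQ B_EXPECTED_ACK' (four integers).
After event 0: A_seq=144 A_ack=200 B_seq=200 B_ack=144
After event 1: A_seq=144 A_ack=215 B_seq=215 B_ack=144
After event 2: A_seq=235 A_ack=215 B_seq=215 B_ack=144
After event 3: A_seq=264 A_ack=215 B_seq=215 B_ack=144
After event 4: A_seq=264 A_ack=388 B_seq=388 B_ack=144

264 388 388 144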